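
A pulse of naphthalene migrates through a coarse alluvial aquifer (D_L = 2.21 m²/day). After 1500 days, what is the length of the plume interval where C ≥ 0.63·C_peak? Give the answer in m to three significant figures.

The plume is Gaussian with σ = √(2Dt) = √(2 × 2.21 × 1500) = 81.42 m.
C/C_peak = exp(−Δx²/(2σ²)) = 0.63 ⇒ Δx = σ·√(−2 ln 0.63) = 81.42 × 0.9613 = 78.27 m.
Width = 2Δx = 157 m.

157 m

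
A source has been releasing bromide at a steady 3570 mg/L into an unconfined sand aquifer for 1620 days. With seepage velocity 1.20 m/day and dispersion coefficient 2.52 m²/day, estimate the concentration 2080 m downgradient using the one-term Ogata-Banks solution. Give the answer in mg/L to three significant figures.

For a continuous step input, C/C₀ ≈ ½·erfc((x−vt)/(2√(Dt))).
vt = 1.20 × 1620 = 1944 m and 2√(Dt) = 2√(2.52 × 1620) = 127.8 m.
Argument (x−vt)/(2√(Dt)) = (2080 − 1944)/127.8 = 1.064; ½·erfc(1.064) = 0.06620.
C = 3570 × 0.06620 = 236 mg/L.

236 mg/L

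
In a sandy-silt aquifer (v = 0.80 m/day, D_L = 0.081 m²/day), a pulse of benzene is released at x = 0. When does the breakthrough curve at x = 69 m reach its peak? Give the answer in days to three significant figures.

For the 1D instantaneous-source solution, setting ∂C/∂t = 0 at fixed x gives v²t² + 2Dt − x² = 0, so t = (√(D² + v²x²) − D)/v².
√(D² + v²x²) = √(0.081² + 0.80² × 69²) = 55.20; v² = 0.64.
t = (55.20 − 0.081)/0.64 = 86.1 days (vs. the pure-advection estimate x/v = 86.2 d).

86.1 days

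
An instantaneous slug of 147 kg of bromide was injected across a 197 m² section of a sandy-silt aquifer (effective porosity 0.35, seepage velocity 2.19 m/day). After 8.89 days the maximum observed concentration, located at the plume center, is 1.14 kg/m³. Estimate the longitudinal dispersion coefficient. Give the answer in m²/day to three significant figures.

At the plume center C_max = M/(n_e·A·√(4πDt)), so D = M²/(4πt·(n_e·A·C_max)²).
n_e·A·C_max = 0.35 × 197 × 1.14 = 78.60 kg/m.
D = 147²/(4π × 8.89 × 78.60²) = 0.0313 m²/day.

0.0313 m²/day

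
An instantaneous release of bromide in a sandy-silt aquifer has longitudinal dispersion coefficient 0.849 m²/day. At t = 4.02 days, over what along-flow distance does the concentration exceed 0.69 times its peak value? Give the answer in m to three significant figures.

4.50 m

The plume is Gaussian with σ = √(2Dt) = √(2 × 0.849 × 4.02) = 2.613 m.
C/C_peak = exp(−Δx²/(2σ²)) = 0.69 ⇒ Δx = σ·√(−2 ln 0.69) = 2.613 × 0.8615 = 2.251 m.
Width = 2Δx = 4.50 m.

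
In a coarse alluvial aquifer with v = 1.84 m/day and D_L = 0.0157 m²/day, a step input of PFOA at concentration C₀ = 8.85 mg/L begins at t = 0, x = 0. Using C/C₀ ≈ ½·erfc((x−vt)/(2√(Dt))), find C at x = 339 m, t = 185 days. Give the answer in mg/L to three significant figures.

For a continuous step input, C/C₀ ≈ ½·erfc((x−vt)/(2√(Dt))).
vt = 1.84 × 185 = 340.4 m and 2√(Dt) = 2√(0.0157 × 185) = 3.409 m.
Argument (x−vt)/(2√(Dt)) = (339 − 340.4)/3.409 = -0.4107; ½·erfc(-0.4107) = 0.7193.
C = 8.85 × 0.7193 = 6.37 mg/L.

6.37 mg/L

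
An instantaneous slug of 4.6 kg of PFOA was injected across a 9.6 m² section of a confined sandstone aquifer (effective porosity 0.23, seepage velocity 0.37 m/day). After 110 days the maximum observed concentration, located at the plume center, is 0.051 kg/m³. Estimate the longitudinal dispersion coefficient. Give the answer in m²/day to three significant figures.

At the plume center C_max = M/(n_e·A·√(4πDt)), so D = M²/(4πt·(n_e·A·C_max)²).
n_e·A·C_max = 0.23 × 9.6 × 0.051 = 0.1126 kg/m.
D = 4.6²/(4π × 110 × 0.1126²) = 1.21 m²/day.

1.21 m²/day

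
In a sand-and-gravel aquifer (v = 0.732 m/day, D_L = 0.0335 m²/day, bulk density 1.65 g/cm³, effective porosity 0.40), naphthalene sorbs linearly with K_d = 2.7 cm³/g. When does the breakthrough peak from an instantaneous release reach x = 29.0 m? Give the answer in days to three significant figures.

Retardation factor R = 1 + ρ_b·K_d/n = 1 + 1.65 × 2.7/0.40 = 12.14.
Sorption retards both mechanisms: v_R = v/R = 0.06030 m/day, D_R = D/R = 0.002759 m²/day.
Peak time from v_R²t² + 2D_R t − x² = 0: t = (√(D_R² + v_R²x²) − D_R)/v_R².
√(D_R² + v_R²x²) = √(0.002759² + 0.06030² × 29.0²) = 1.749; v_R² = 0.003636.
t = (1.749 − 0.002759)/0.003636 = 480 days.

480 days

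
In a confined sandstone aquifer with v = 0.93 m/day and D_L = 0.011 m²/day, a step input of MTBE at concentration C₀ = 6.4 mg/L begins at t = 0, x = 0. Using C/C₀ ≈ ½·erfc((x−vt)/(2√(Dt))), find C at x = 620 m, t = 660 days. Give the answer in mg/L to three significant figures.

0.332 mg/L

For a continuous step input, C/C₀ ≈ ½·erfc((x−vt)/(2√(Dt))).
vt = 0.93 × 660 = 613.8 m and 2√(Dt) = 2√(0.011 × 660) = 5.389 m.
Argument (x−vt)/(2√(Dt)) = (620 − 613.8)/5.389 = 1.150; ½·erfc(1.150) = 0.05194.
C = 6.4 × 0.05194 = 0.332 mg/L.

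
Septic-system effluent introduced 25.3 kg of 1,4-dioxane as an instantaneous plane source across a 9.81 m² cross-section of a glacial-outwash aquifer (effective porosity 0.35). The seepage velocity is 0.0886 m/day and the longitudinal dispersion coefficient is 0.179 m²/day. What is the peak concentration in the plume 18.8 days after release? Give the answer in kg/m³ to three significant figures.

1.13 kg/m³

The peak of an instantaneous 1D plume sits at x = vt; there the Gaussian factor is 1 and C_max = M/(n_e·A·√(4πDt)), where n_e·A is the pore area the mass is dissolved in.
√(4πDt) = √(4π × 0.179 × 18.8) = 6.503 m, so C_max = 25.3/(0.35 × 9.81 × 6.503) = 1.13 kg/m³.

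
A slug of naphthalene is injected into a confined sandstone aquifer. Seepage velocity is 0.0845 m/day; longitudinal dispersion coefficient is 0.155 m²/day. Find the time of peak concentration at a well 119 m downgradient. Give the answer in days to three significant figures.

For the 1D instantaneous-source solution, setting ∂C/∂t = 0 at fixed x gives v²t² + 2Dt − x² = 0, so t = (√(D² + v²x²) − D)/v².
√(D² + v²x²) = √(0.155² + 0.0845² × 119²) = 10.06; v² = 0.00714025.
t = (10.06 − 0.155)/0.00714025 = 1390 days (vs. the pure-advection estimate x/v = 1410 d).

1390 days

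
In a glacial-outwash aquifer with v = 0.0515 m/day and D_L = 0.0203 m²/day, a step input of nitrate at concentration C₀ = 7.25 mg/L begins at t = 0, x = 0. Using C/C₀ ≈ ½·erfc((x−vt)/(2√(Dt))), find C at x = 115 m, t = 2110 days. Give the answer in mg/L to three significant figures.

For a continuous step input, C/C₀ ≈ ½·erfc((x−vt)/(2√(Dt))).
vt = 0.0515 × 2110 = 108.665 m and 2√(Dt) = 2√(0.0203 × 2110) = 13.09 m.
Argument (x−vt)/(2√(Dt)) = (115 − 108.665)/13.09 = 0.4840; ½·erfc(0.4840) = 0.2468.
C = 7.25 × 0.2468 = 1.79 mg/L.

1.79 mg/L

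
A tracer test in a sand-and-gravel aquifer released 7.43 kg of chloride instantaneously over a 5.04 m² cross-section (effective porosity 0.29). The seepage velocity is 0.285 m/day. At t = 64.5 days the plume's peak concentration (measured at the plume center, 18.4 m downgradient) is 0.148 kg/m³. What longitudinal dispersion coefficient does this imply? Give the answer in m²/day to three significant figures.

1.46 m²/day

At the plume center C_max = M/(n_e·A·√(4πDt)), so D = M²/(4πt·(n_e·A·C_max)²).
n_e·A·C_max = 0.29 × 5.04 × 0.148 = 0.2163 kg/m.
D = 7.43²/(4π × 64.5 × 0.2163²) = 1.46 m²/day.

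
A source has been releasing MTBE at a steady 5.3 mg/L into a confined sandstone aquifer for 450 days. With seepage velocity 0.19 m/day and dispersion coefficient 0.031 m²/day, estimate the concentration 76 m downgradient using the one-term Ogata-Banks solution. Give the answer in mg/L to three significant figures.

5.11 mg/L

For a continuous step input, C/C₀ ≈ ½·erfc((x−vt)/(2√(Dt))).
vt = 0.19 × 450 = 85.5 m and 2√(Dt) = 2√(0.031 × 450) = 7.470 m.
Argument (x−vt)/(2√(Dt)) = (76 − 85.5)/7.470 = -1.272; ½·erfc(-1.272) = 0.9640.
C = 5.3 × 0.9640 = 5.11 mg/L.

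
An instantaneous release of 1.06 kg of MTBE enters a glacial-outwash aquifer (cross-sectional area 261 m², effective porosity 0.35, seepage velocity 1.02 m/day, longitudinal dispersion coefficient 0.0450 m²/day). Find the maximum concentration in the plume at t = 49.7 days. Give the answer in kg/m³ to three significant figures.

0.00219 kg/m³

The peak of an instantaneous 1D plume sits at x = vt; there the Gaussian factor is 1 and C_max = M/(n_e·A·√(4πDt)), where n_e·A is the pore area the mass is dissolved in.
√(4πDt) = √(4π × 0.0450 × 49.7) = 5.301 m, so C_max = 1.06/(0.35 × 261 × 5.301) = 0.00219 kg/m³.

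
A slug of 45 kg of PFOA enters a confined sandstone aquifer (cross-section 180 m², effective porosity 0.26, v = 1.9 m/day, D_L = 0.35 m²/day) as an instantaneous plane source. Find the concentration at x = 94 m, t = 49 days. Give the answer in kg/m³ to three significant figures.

0.0647 kg/m³

For an instantaneous plane source, C(x,t) = M/(n_e·A·√(4πDt)) · exp(−(x−vt)²/(4Dt)), with n_e·A the pore (flow) area.
Plume center vt = 1.9 × 49 = 93.1 m, so the well at 94 m is 0.9 m downgradient of the peak.
√(4πDt) = 14.68 m, giving peak height M/(n_e·A·√(4πDt)) = 45/(0.26 × 180 × 14.68) = 0.06550 kg/m³.
(x−vt)²/(4Dt) = (0.9)²/(4 × 0.35 × 49) = 0.01181; exp(−0.01181) = 0.9883.
C = 0.06550 × 0.9883 = 0.0647 kg/m³.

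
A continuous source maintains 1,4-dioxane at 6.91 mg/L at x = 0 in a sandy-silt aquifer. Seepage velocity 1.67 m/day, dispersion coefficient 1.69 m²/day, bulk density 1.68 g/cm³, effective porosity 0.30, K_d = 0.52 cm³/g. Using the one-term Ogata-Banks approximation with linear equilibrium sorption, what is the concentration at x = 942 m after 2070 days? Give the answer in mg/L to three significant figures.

Retardation factor R = 1 + ρ_b·K_d/n = 1 + 1.68 × 0.52/0.30 = 3.912.
Sorption retards both mechanisms: v_R = v/R = 0.4269 m/day, D_R = D/R = 0.4320 m²/day.
v_R·t = 0.4269 × 2070 = 883.683 m; 2√(D_R t) = 59.81 m; argument = (942 − 883.683)/59.81 = 0.9750.
C = C₀ × ½·erfc(0.9750) = 6.91 × 0.08397 = 0.580 mg/L.

0.580 mg/L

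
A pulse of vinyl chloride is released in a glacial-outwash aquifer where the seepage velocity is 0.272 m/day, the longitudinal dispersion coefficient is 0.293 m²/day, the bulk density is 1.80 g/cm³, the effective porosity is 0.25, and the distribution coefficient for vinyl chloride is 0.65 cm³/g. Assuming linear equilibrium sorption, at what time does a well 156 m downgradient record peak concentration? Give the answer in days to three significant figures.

3240 days

Retardation factor R = 1 + ρ_b·K_d/n = 1 + 1.80 × 0.65/0.25 = 5.680.
Sorption retards both mechanisms: v_R = v/R = 0.04789 m/day, D_R = D/R = 0.05158 m²/day.
Peak time from v_R²t² + 2D_R t − x² = 0: t = (√(D_R² + v_R²x²) − D_R)/v_R².
√(D_R² + v_R²x²) = √(0.05158² + 0.04789² × 156²) = 7.471; v_R² = 0.002293.
t = (7.471 − 0.05158)/0.002293 = 3240 days.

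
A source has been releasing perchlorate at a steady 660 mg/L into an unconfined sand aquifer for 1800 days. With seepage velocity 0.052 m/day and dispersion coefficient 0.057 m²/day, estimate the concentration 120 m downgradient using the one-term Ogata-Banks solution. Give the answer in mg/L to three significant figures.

21.6 mg/L

For a continuous step input, C/C₀ ≈ ½·erfc((x−vt)/(2√(Dt))).
vt = 0.052 × 1800 = 93.6 m and 2√(Dt) = 2√(0.057 × 1800) = 20.26 m.
Argument (x−vt)/(2√(Dt)) = (120 − 93.6)/20.26 = 1.303; ½·erfc(1.303) = 0.03268.
C = 660 × 0.03268 = 21.6 mg/L.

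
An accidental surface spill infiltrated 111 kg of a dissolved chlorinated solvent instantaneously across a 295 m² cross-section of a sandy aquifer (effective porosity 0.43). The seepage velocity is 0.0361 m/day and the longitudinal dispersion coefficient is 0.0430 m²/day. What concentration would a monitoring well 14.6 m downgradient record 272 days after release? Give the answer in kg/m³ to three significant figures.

For an instantaneous plane source, C(x,t) = M/(n_e·A·√(4πDt)) · exp(−(x−vt)²/(4Dt)), with n_e·A the pore (flow) area.
Plume center vt = 0.0361 × 272 = 9.8192 m, so the well at 14.6 m is 4.7808 m downgradient of the peak.
√(4πDt) = 12.12 m, giving peak height M/(n_e·A·√(4πDt)) = 111/(0.43 × 295 × 12.12) = 0.07220 kg/m³.
(x−vt)²/(4Dt) = (4.7808)²/(4 × 0.0430 × 272) = 0.4885; exp(−0.4885) = 0.6135.
C = 0.07220 × 0.6135 = 0.0443 kg/m³.

0.0443 kg/m³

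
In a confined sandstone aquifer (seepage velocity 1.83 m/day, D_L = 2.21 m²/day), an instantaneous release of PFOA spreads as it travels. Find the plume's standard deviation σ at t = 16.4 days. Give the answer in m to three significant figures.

8.51 m

Dispersive spreading gives a Gaussian with σ² = 2Dt; advection only shifts the center.
σ = √(2 × 2.21 × 16.4) = 8.51 m.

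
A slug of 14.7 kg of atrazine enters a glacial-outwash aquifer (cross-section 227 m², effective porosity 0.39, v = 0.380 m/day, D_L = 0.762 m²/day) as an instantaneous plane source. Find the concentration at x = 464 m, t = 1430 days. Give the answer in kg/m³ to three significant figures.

0.000334 kg/m³

For an instantaneous plane source, C(x,t) = M/(n_e·A·√(4πDt)) · exp(−(x−vt)²/(4Dt)), with n_e·A the pore (flow) area.
Plume center vt = 0.380 × 1430 = 543.4 m, so the well at 464 m is 79.4 m upgradient of the peak.
√(4πDt) = 117.0 m, giving peak height M/(n_e·A·√(4πDt)) = 14.7/(0.39 × 227 × 117.0) = 0.001419 kg/m³.
(x−vt)²/(4Dt) = (-79.4)²/(4 × 0.762 × 1430) = 1.446; exp(−1.446) = 0.2355.
C = 0.001419 × 0.2355 = 0.000334 kg/m³.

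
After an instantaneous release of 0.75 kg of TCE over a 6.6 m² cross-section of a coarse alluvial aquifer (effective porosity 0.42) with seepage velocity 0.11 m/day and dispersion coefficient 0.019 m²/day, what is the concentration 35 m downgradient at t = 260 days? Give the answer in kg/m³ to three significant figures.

For an instantaneous plane source, C(x,t) = M/(n_e·A·√(4πDt)) · exp(−(x−vt)²/(4Dt)), with n_e·A the pore (flow) area.
Plume center vt = 0.11 × 260 = 28.6 m, so the well at 35 m is 6.4 m downgradient of the peak.
√(4πDt) = 7.879 m, giving peak height M/(n_e·A·√(4πDt)) = 0.75/(0.42 × 6.6 × 7.879) = 0.03434 kg/m³.
(x−vt)²/(4Dt) = (6.4)²/(4 × 0.019 × 260) = 2.073; exp(−2.073) = 0.1258.
C = 0.03434 × 0.1258 = 0.00432 kg/m³.

0.00432 kg/m³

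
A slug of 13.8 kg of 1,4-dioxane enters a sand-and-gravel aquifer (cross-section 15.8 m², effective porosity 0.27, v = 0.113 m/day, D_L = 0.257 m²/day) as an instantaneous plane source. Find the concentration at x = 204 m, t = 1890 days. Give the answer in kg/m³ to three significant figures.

For an instantaneous plane source, C(x,t) = M/(n_e·A·√(4πDt)) · exp(−(x−vt)²/(4Dt)), with n_e·A the pore (flow) area.
Plume center vt = 0.113 × 1890 = 213.57 m, so the well at 204 m is 9.57 m upgradient of the peak.
√(4πDt) = 78.13 m, giving peak height M/(n_e·A·√(4πDt)) = 13.8/(0.27 × 15.8 × 78.13) = 0.04140 kg/m³.
(x−vt)²/(4Dt) = (-9.57)²/(4 × 0.257 × 1890) = 0.04714; exp(−0.04714) = 0.9540.
C = 0.04140 × 0.9540 = 0.0395 kg/m³.

0.0395 kg/m³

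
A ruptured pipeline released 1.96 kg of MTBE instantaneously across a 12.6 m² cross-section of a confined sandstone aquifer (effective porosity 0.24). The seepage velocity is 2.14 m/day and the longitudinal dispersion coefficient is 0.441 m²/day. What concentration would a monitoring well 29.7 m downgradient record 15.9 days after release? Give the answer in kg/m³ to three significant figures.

0.0354 kg/m³

For an instantaneous plane source, C(x,t) = M/(n_e·A·√(4πDt)) · exp(−(x−vt)²/(4Dt)), with n_e·A the pore (flow) area.
Plume center vt = 2.14 × 15.9 = 34.026 m, so the well at 29.7 m is 4.326 m upgradient of the peak.
√(4πDt) = 9.387 m, giving peak height M/(n_e·A·√(4πDt)) = 1.96/(0.24 × 12.6 × 9.387) = 0.06905 kg/m³.
(x−vt)²/(4Dt) = (-4.326)²/(4 × 0.441 × 15.9) = 0.6672; exp(−0.6672) = 0.5131.
C = 0.06905 × 0.5131 = 0.0354 kg/m³.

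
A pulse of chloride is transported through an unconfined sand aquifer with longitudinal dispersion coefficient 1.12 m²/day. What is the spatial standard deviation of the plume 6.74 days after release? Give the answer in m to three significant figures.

3.89 m

Dispersive spreading gives a Gaussian with σ² = 2Dt; advection only shifts the center.
σ = √(2 × 1.12 × 6.74) = 3.89 m.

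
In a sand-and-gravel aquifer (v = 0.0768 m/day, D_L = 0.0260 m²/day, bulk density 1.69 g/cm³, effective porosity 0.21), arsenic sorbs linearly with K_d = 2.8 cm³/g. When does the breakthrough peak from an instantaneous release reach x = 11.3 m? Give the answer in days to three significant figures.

Retardation factor R = 1 + ρ_b·K_d/n = 1 + 1.69 × 2.8/0.21 = 23.53.
Sorption retards both mechanisms: v_R = v/R = 0.003264 m/day, D_R = D/R = 0.001105 m²/day.
Peak time from v_R²t² + 2D_R t − x² = 0: t = (√(D_R² + v_R²x²) − D_R)/v_R².
√(D_R² + v_R²x²) = √(0.001105² + 0.003264² × 11.3²) = 0.03690; v_R² = 1.065e-05.
t = (0.03690 − 0.001105)/1.065e-05 = 3360 days.

3360 days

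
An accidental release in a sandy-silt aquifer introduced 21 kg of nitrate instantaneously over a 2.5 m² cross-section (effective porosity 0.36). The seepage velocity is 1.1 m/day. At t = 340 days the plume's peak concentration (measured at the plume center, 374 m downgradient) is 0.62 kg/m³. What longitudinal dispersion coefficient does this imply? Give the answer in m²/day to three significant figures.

0.331 m²/day

At the plume center C_max = M/(n_e·A·√(4πDt)), so D = M²/(4πt·(n_e·A·C_max)²).
n_e·A·C_max = 0.36 × 2.5 × 0.62 = 0.5580 kg/m.
D = 21²/(4π × 340 × 0.5580²) = 0.331 m²/day.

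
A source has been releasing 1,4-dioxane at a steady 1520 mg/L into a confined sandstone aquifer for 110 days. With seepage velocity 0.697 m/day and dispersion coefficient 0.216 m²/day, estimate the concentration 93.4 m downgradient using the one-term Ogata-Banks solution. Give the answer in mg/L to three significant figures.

For a continuous step input, C/C₀ ≈ ½·erfc((x−vt)/(2√(Dt))).
vt = 0.697 × 110 = 76.67 m and 2√(Dt) = 2√(0.216 × 110) = 9.749 m.
Argument (x−vt)/(2√(Dt)) = (93.4 − 76.67)/9.749 = 1.716; ½·erfc(1.716) = 0.007617.
C = 1520 × 0.007617 = 11.6 mg/L.

11.6 mg/L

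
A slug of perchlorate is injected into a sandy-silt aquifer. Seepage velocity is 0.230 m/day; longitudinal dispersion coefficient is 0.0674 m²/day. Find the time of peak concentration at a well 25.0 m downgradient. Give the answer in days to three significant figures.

107 days

For the 1D instantaneous-source solution, setting ∂C/∂t = 0 at fixed x gives v²t² + 2Dt − x² = 0, so t = (√(D² + v²x²) − D)/v².
√(D² + v²x²) = √(0.0674² + 0.230² × 25.0²) = 5.750; v² = 0.0529.
t = (5.750 − 0.0674)/0.0529 = 107 days (vs. the pure-advection estimate x/v = 109 d).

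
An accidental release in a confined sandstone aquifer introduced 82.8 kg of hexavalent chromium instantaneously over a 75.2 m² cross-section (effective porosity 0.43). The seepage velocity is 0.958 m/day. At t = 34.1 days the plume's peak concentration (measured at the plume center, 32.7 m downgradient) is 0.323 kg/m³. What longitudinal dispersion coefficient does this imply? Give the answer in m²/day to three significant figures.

0.147 m²/day

At the plume center C_max = M/(n_e·A·√(4πDt)), so D = M²/(4πt·(n_e·A·C_max)²).
n_e·A·C_max = 0.43 × 75.2 × 0.323 = 10.44 kg/m.
D = 82.8²/(4π × 34.1 × 10.44²) = 0.147 m²/day.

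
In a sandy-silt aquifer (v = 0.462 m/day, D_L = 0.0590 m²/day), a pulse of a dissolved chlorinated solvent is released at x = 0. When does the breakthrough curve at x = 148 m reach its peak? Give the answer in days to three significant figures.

For the 1D instantaneous-source solution, setting ∂C/∂t = 0 at fixed x gives v²t² + 2Dt − x² = 0, so t = (√(D² + v²x²) − D)/v².
√(D² + v²x²) = √(0.0590² + 0.462² × 148²) = 68.38; v² = 0.213444.
t = (68.38 − 0.0590)/0.213444 = 320 days (vs. the pure-advection estimate x/v = 320 d).

320 days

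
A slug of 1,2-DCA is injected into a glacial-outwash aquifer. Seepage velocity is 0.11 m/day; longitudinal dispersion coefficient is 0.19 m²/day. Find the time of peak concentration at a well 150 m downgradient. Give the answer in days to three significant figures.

For the 1D instantaneous-source solution, setting ∂C/∂t = 0 at fixed x gives v²t² + 2Dt − x² = 0, so t = (√(D² + v²x²) − D)/v².
√(D² + v²x²) = √(0.19² + 0.11² × 150²) = 16.50; v² = 0.0121.
t = (16.50 − 0.19)/0.0121 = 1350 days (vs. the pure-advection estimate x/v = 1360 d).

1350 days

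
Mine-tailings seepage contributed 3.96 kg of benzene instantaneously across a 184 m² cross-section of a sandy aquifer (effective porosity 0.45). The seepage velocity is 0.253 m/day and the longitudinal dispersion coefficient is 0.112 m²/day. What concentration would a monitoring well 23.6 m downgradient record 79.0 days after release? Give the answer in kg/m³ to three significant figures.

For an instantaneous plane source, C(x,t) = M/(n_e·A·√(4πDt)) · exp(−(x−vt)²/(4Dt)), with n_e·A the pore (flow) area.
Plume center vt = 0.253 × 79.0 = 19.987 m, so the well at 23.6 m is 3.613 m downgradient of the peak.
√(4πDt) = 10.54 m, giving peak height M/(n_e·A·√(4πDt)) = 3.96/(0.45 × 184 × 10.54) = 0.004538 kg/m³.
(x−vt)²/(4Dt) = (3.613)²/(4 × 0.112 × 79.0) = 0.3688; exp(−0.3688) = 0.6916.
C = 0.004538 × 0.6916 = 0.00314 kg/m³.

0.00314 kg/m³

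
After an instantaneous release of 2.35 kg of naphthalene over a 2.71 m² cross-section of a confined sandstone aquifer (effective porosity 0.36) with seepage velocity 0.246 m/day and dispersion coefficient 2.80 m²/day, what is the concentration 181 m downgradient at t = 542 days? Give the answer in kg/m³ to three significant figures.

For an instantaneous plane source, C(x,t) = M/(n_e·A·√(4πDt)) · exp(−(x−vt)²/(4Dt)), with n_e·A the pore (flow) area.
Plume center vt = 0.246 × 542 = 133.332 m, so the well at 181 m is 47.668 m downgradient of the peak.
√(4πDt) = 138.1 m, giving peak height M/(n_e·A·√(4πDt)) = 2.35/(0.36 × 2.71 × 138.1) = 0.01744 kg/m³.
(x−vt)²/(4Dt) = (47.668)²/(4 × 2.80 × 542) = 0.3743; exp(−0.3743) = 0.6878.
C = 0.01744 × 0.6878 = 0.0120 kg/m³.

0.0120 kg/m³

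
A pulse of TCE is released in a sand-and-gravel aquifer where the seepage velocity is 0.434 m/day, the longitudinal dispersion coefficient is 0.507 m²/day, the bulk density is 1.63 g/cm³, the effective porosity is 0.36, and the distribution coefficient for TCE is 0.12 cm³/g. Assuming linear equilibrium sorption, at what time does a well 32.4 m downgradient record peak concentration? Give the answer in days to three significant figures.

Retardation factor R = 1 + ρ_b·K_d/n = 1 + 1.63 × 0.12/0.36 = 1.543.
Sorption retards both mechanisms: v_R = v/R = 0.2813 m/day, D_R = D/R = 0.3286 m²/day.
Peak time from v_R²t² + 2D_R t − x² = 0: t = (√(D_R² + v_R²x²) − D_R)/v_R².
√(D_R² + v_R²x²) = √(0.3286² + 0.2813² × 32.4²) = 9.120; v_R² = 0.07913.
t = (9.120 − 0.3286)/0.07913 = 111 days.

111 days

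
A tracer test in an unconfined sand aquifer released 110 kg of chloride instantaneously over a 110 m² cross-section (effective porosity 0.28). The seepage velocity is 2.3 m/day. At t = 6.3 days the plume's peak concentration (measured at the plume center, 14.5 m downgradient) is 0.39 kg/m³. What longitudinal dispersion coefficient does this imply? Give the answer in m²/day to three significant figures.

At the plume center C_max = M/(n_e·A·√(4πDt)), so D = M²/(4πt·(n_e·A·C_max)²).
n_e·A·C_max = 0.28 × 110 × 0.39 = 12.01 kg/m.
D = 110²/(4π × 6.3 × 12.01²) = 1.06 m²/day.

1.06 m²/day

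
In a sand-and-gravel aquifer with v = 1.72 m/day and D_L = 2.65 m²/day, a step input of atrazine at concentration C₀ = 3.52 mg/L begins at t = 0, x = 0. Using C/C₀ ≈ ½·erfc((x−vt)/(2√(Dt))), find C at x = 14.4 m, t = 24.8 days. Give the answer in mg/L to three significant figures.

For a continuous step input, C/C₀ ≈ ½·erfc((x−vt)/(2√(Dt))).
vt = 1.72 × 24.8 = 42.656 m and 2√(Dt) = 2√(2.65 × 24.8) = 16.21 m.
Argument (x−vt)/(2√(Dt)) = (14.4 − 42.656)/16.21 = -1.743; ½·erfc(-1.743) = 0.9931.
C = 3.52 × 0.9931 = 3.50 mg/L.

3.50 mg/L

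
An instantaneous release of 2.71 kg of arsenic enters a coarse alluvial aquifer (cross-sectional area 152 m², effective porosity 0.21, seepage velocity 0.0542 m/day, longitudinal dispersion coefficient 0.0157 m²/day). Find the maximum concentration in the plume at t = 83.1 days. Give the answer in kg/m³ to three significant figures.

0.0210 kg/m³

The peak of an instantaneous 1D plume sits at x = vt; there the Gaussian factor is 1 and C_max = M/(n_e·A·√(4πDt)), where n_e·A is the pore area the mass is dissolved in.
√(4πDt) = √(4π × 0.0157 × 83.1) = 4.049 m, so C_max = 2.71/(0.21 × 152 × 4.049) = 0.0210 kg/m³.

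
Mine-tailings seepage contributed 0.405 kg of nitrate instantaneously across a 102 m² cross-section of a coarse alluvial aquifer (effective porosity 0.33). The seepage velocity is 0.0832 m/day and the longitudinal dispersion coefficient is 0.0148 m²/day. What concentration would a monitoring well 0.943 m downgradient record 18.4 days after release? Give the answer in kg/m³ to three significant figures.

For an instantaneous plane source, C(x,t) = M/(n_e·A·√(4πDt)) · exp(−(x−vt)²/(4Dt)), with n_e·A the pore (flow) area.
Plume center vt = 0.0832 × 18.4 = 1.53088 m, so the well at 0.943 m is 0.58788 m upgradient of the peak.
√(4πDt) = 1.850 m, giving peak height M/(n_e·A·√(4πDt)) = 0.405/(0.33 × 102 × 1.850) = 0.006504 kg/m³.
(x−vt)²/(4Dt) = (-0.58788)²/(4 × 0.0148 × 18.4) = 0.3173; exp(−0.3173) = 0.7281.
C = 0.006504 × 0.7281 = 0.00474 kg/m³.

0.00474 kg/m³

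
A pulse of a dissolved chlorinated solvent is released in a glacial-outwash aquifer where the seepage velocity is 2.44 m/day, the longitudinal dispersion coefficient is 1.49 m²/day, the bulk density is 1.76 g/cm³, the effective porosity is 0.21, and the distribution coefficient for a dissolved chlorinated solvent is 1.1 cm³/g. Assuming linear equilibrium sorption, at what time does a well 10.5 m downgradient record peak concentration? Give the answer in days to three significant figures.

Retardation factor R = 1 + ρ_b·K_d/n = 1 + 1.76 × 1.1/0.21 = 10.22.
Sorption retards both mechanisms: v_R = v/R = 0.2387 m/day, D_R = D/R = 0.1458 m²/day.
Peak time from v_R²t² + 2D_R t − x² = 0: t = (√(D_R² + v_R²x²) − D_R)/v_R².
√(D_R² + v_R²x²) = √(0.1458² + 0.2387² × 10.5²) = 2.511; v_R² = 0.05698.
t = (2.511 − 0.1458)/0.05698 = 41.5 days.

41.5 days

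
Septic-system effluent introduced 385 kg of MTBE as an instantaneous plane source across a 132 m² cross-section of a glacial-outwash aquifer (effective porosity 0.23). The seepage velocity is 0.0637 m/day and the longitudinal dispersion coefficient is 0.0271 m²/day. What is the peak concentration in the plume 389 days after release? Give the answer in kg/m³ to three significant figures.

1.10 kg/m³

The peak of an instantaneous 1D plume sits at x = vt; there the Gaussian factor is 1 and C_max = M/(n_e·A·√(4πDt)), where n_e·A is the pore area the mass is dissolved in.
√(4πDt) = √(4π × 0.0271 × 389) = 11.51 m, so C_max = 385/(0.23 × 132 × 11.51) = 1.10 kg/m³.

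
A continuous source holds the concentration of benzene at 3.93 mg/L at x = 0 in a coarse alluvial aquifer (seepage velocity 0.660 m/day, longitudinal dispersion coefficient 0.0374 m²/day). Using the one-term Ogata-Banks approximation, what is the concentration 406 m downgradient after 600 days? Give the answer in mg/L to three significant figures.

0.266 mg/L

For a continuous step input, C/C₀ ≈ ½·erfc((x−vt)/(2√(Dt))).
vt = 0.660 × 600 = 396 m and 2√(Dt) = 2√(0.0374 × 600) = 9.474 m.
Argument (x−vt)/(2√(Dt)) = (406 − 396)/9.474 = 1.056; ½·erfc(1.056) = 0.06767.
C = 3.93 × 0.06767 = 0.266 mg/L.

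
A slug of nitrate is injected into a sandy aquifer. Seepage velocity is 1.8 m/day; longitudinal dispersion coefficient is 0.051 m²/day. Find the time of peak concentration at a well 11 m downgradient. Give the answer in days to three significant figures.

6.10 days

For the 1D instantaneous-source solution, setting ∂C/∂t = 0 at fixed x gives v²t² + 2Dt − x² = 0, so t = (√(D² + v²x²) − D)/v².
√(D² + v²x²) = √(0.051² + 1.8² × 11²) = 19.80; v² = 3.24.
t = (19.80 − 0.051)/3.24 = 6.10 days (vs. the pure-advection estimate x/v = 6.11 d).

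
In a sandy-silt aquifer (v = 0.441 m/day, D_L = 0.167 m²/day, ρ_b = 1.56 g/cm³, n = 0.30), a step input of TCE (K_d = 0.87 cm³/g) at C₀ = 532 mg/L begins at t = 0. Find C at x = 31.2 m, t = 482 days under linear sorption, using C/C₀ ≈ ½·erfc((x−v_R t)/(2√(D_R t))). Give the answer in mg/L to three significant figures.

Retardation factor R = 1 + ρ_b·K_d/n = 1 + 1.56 × 0.87/0.30 = 5.524.
Sorption retards both mechanisms: v_R = v/R = 0.07983 m/day, D_R = D/R = 0.03023 m²/day.
v_R·t = 0.07983 × 482 = 38.47806 m; 2√(D_R t) = 7.634 m; argument = (31.2 − 38.47806)/7.634 = -0.9534.
C = C₀ × ½·erfc(-0.9534) = 532 × 0.9112 = 485 mg/L.

485 mg/L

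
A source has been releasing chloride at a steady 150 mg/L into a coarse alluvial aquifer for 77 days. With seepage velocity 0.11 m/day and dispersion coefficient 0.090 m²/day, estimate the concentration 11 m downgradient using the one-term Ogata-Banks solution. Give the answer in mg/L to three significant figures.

37.3 mg/L

For a continuous step input, C/C₀ ≈ ½·erfc((x−vt)/(2√(Dt))).
vt = 0.11 × 77 = 8.47 m and 2√(Dt) = 2√(0.090 × 77) = 5.265 m.
Argument (x−vt)/(2√(Dt)) = (11 − 8.47)/5.265 = 0.4805; ½·erfc(0.4805) = 0.2484.
C = 150 × 0.2484 = 37.3 mg/L.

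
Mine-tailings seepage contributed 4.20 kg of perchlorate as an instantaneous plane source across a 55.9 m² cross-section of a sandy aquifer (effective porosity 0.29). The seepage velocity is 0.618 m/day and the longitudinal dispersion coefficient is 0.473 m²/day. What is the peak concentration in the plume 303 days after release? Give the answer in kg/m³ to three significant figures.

The peak of an instantaneous 1D plume sits at x = vt; there the Gaussian factor is 1 and C_max = M/(n_e·A·√(4πDt)), where n_e·A is the pore area the mass is dissolved in.
√(4πDt) = √(4π × 0.473 × 303) = 42.44 m, so C_max = 4.20/(0.29 × 55.9 × 42.44) = 0.00610 kg/m³.

0.00610 kg/m³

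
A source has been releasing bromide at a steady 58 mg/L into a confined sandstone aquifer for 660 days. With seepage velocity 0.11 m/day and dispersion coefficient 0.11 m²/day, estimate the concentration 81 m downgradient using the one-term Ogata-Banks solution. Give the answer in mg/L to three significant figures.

For a continuous step input, C/C₀ ≈ ½·erfc((x−vt)/(2√(Dt))).
vt = 0.11 × 660 = 72.6 m and 2√(Dt) = 2√(0.11 × 660) = 17.04 m.
Argument (x−vt)/(2√(Dt)) = (81 − 72.6)/17.04 = 0.4930; ½·erfc(0.4930) = 0.2428.
C = 58 × 0.2428 = 14.1 mg/L.

14.1 mg/L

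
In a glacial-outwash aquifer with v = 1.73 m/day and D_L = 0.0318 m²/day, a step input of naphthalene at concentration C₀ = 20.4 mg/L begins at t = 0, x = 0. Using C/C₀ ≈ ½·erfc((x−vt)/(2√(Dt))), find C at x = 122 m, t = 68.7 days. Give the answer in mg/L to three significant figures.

1.35 mg/L

For a continuous step input, C/C₀ ≈ ½·erfc((x−vt)/(2√(Dt))).
vt = 1.73 × 68.7 = 118.851 m and 2√(Dt) = 2√(0.0318 × 68.7) = 2.956 m.
Argument (x−vt)/(2√(Dt)) = (122 − 118.851)/2.956 = 1.065; ½·erfc(1.065) = 0.06602.
C = 20.4 × 0.06602 = 1.35 mg/L.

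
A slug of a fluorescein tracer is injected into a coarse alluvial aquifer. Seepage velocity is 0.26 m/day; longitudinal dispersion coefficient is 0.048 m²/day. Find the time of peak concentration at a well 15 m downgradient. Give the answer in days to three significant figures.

57.0 days

For the 1D instantaneous-source solution, setting ∂C/∂t = 0 at fixed x gives v²t² + 2Dt − x² = 0, so t = (√(D² + v²x²) − D)/v².
√(D² + v²x²) = √(0.048² + 0.26² × 15²) = 3.900; v² = 0.0676.
t = (3.900 − 0.048)/0.0676 = 57.0 days (vs. the pure-advection estimate x/v = 57.7 d).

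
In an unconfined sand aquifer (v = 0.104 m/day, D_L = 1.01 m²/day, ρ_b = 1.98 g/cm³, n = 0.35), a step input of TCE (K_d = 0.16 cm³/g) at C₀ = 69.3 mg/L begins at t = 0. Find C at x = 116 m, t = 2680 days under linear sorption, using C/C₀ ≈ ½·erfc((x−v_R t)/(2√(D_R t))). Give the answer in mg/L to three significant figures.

49.6 mg/L

Retardation factor R = 1 + ρ_b·K_d/n = 1 + 1.98 × 0.16/0.35 = 1.905.
Sorption retards both mechanisms: v_R = v/R = 0.05459 m/day, D_R = D/R = 0.5302 m²/day.
v_R·t = 0.05459 × 2680 = 146.3012 m; 2√(D_R t) = 75.39 m; argument = (116 − 146.3012)/75.39 = -0.4019.
C = C₀ × ½·erfc(-0.4019) = 69.3 × 0.7151 = 49.6 mg/L.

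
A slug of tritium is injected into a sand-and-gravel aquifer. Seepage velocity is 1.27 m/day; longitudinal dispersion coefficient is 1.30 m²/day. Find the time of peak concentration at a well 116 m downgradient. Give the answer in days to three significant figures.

90.5 days

For the 1D instantaneous-source solution, setting ∂C/∂t = 0 at fixed x gives v²t² + 2Dt − x² = 0, so t = (√(D² + v²x²) − D)/v².
√(D² + v²x²) = √(1.30² + 1.27² × 116²) = 147.3; v² = 1.6129.
t = (147.3 − 1.30)/1.6129 = 90.5 days (vs. the pure-advection estimate x/v = 91.3 d).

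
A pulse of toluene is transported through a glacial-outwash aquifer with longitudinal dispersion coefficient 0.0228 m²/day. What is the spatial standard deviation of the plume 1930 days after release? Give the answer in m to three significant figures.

Dispersive spreading gives a Gaussian with σ² = 2Dt; advection only shifts the center.
σ = √(2 × 0.0228 × 1930) = 9.38 m.

9.38 m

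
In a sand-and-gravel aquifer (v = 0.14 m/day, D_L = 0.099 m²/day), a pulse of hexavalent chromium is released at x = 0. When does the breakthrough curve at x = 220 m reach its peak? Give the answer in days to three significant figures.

1570 days

For the 1D instantaneous-source solution, setting ∂C/∂t = 0 at fixed x gives v²t² + 2Dt − x² = 0, so t = (√(D² + v²x²) − D)/v².
√(D² + v²x²) = √(0.099² + 0.14² × 220²) = 30.80; v² = 0.0196.
t = (30.80 − 0.099)/0.0196 = 1570 days (vs. the pure-advection estimate x/v = 1570 d).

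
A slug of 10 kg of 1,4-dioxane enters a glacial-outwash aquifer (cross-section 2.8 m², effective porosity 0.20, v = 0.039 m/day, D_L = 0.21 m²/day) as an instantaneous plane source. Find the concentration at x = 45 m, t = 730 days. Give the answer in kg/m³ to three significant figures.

For an instantaneous plane source, C(x,t) = M/(n_e·A·√(4πDt)) · exp(−(x−vt)²/(4Dt)), with n_e·A the pore (flow) area.
Plume center vt = 0.039 × 730 = 28.47 m, so the well at 45 m is 16.53 m downgradient of the peak.
√(4πDt) = 43.89 m, giving peak height M/(n_e·A·√(4πDt)) = 10/(0.20 × 2.8 × 43.89) = 0.4069 kg/m³.
(x−vt)²/(4Dt) = (16.53)²/(4 × 0.21 × 730) = 0.4456; exp(−0.4456) = 0.6404.
C = 0.4069 × 0.6404 = 0.261 kg/m³.

0.261 kg/m³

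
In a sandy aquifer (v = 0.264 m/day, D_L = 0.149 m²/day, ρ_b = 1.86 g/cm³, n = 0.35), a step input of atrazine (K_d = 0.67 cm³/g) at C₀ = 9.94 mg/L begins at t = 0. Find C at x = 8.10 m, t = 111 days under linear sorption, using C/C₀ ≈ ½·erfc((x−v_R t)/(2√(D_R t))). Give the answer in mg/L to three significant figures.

2.65 mg/L

Retardation factor R = 1 + ρ_b·K_d/n = 1 + 1.86 × 0.67/0.35 = 4.561.
Sorption retards both mechanisms: v_R = v/R = 0.05788 m/day, D_R = D/R = 0.03267 m²/day.
v_R·t = 0.05788 × 111 = 6.42468 m; 2√(D_R t) = 3.809 m; argument = (8.10 − 6.42468)/3.809 = 0.4398.
C = C₀ × ½·erfc(0.4398) = 9.94 × 0.2670 = 2.65 mg/L.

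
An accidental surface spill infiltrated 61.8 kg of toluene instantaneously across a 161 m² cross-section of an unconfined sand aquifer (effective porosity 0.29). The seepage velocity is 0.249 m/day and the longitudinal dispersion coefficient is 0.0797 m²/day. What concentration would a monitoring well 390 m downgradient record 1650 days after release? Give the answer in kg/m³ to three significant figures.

0.0142 kg/m³

For an instantaneous plane source, C(x,t) = M/(n_e·A·√(4πDt)) · exp(−(x−vt)²/(4Dt)), with n_e·A the pore (flow) area.
Plume center vt = 0.249 × 1650 = 410.85 m, so the well at 390 m is 20.85 m upgradient of the peak.
√(4πDt) = 40.65 m, giving peak height M/(n_e·A·√(4πDt)) = 61.8/(0.29 × 161 × 40.65) = 0.03256 kg/m³.
(x−vt)²/(4Dt) = (-20.85)²/(4 × 0.0797 × 1650) = 0.8264; exp(−0.8264) = 0.4376.
C = 0.03256 × 0.4376 = 0.0142 kg/m³.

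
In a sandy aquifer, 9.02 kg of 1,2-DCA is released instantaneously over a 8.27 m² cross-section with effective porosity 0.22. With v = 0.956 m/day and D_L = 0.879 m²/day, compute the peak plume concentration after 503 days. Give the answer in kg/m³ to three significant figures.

0.0665 kg/m³

The peak of an instantaneous 1D plume sits at x = vt; there the Gaussian factor is 1 and C_max = M/(n_e·A·√(4πDt)), where n_e·A is the pore area the mass is dissolved in.
√(4πDt) = √(4π × 0.879 × 503) = 74.54 m, so C_max = 9.02/(0.22 × 8.27 × 74.54) = 0.0665 kg/m³.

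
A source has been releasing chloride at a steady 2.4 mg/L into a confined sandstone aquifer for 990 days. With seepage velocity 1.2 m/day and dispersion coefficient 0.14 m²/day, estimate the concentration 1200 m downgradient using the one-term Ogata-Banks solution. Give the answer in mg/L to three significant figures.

For a continuous step input, C/C₀ ≈ ½·erfc((x−vt)/(2√(Dt))).
vt = 1.2 × 990 = 1188 m and 2√(Dt) = 2√(0.14 × 990) = 23.55 m.
Argument (x−vt)/(2√(Dt)) = (1200 − 1188)/23.55 = 0.5096; ½·erfc(0.5096) = 0.2356.
C = 2.4 × 0.2356 = 0.565 mg/L.

0.565 mg/L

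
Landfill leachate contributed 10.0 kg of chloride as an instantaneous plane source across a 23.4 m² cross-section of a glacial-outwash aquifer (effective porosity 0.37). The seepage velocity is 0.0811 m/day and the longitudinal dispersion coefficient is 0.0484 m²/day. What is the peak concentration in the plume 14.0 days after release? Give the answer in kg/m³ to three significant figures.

0.396 kg/m³

The peak of an instantaneous 1D plume sits at x = vt; there the Gaussian factor is 1 and C_max = M/(n_e·A·√(4πDt)), where n_e·A is the pore area the mass is dissolved in.
√(4πDt) = √(4π × 0.0484 × 14.0) = 2.918 m, so C_max = 10.0/(0.37 × 23.4 × 2.918) = 0.396 kg/m³.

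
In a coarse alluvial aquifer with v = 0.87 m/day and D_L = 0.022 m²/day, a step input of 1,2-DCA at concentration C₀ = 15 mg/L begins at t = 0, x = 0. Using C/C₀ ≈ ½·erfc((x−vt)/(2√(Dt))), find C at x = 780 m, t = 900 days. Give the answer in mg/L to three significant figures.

For a continuous step input, C/C₀ ≈ ½·erfc((x−vt)/(2√(Dt))).
vt = 0.87 × 900 = 783 m and 2√(Dt) = 2√(0.022 × 900) = 8.899 m.
Argument (x−vt)/(2√(Dt)) = (780 − 783)/8.899 = -0.3371; ½·erfc(-0.3371) = 0.6832.
C = 15 × 0.6832 = 10.2 mg/L.

10.2 mg/L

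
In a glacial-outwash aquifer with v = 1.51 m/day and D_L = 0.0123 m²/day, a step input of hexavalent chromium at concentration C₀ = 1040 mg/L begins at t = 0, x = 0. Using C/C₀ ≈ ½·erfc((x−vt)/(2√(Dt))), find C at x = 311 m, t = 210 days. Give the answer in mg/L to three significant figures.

For a continuous step input, C/C₀ ≈ ½·erfc((x−vt)/(2√(Dt))).
vt = 1.51 × 210 = 317.1 m and 2√(Dt) = 2√(0.0123 × 210) = 3.214 m.
Argument (x−vt)/(2√(Dt)) = (311 − 317.1)/3.214 = -1.898; ½·erfc(-1.898) = 0.9964.
C = 1040 × 0.9964 = 1040 mg/L.

1040 mg/L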